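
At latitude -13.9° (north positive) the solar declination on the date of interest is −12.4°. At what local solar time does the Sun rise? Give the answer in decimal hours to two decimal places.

5.79 h

−tan φ tan δ = −(-0.2475)(-0.2199) = -0.0544; H_s = arccos(-0.0544) = 93.12°.
Sunrise is at 12 − H_s/15 = 12 − 6.208 = 5.792 h local solar time.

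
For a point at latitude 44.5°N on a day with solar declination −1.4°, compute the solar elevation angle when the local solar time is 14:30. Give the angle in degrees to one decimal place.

Hour angle H = 15° × (14.5 − 12) = 37.50°.
cos θ_z = sin(44.5°) sin(-1.4°) + cos(44.5°) cos(-1.4°) cos(37.50°) = -0.0171 + 0.5657 = 0.5486.
θ_z = arccos(0.5486) = 56.73°, so the elevation is 90° − 56.73° = 33.27°.

33.3°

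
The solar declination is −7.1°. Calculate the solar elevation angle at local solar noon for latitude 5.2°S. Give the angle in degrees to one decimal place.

At local solar noon the hour angle is zero, so the elevation is 90° − |φ − δ| = 90° − |-5.2° − (-7.1°)| = 90° − 1.9° = 88.1°.

88.1°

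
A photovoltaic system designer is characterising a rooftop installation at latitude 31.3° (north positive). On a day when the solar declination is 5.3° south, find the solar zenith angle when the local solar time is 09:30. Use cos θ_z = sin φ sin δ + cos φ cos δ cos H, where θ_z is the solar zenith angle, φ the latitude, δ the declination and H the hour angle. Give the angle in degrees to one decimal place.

51.2°

Hour angle H = 15° × (9.5 − 12) = -37.50°.
cos θ_z = sin(31.3°) sin(-5.3°) + cos(31.3°) cos(-5.3°) cos(-37.50°) = -0.0480 + 0.6750 = 0.6270.
θ_z = arccos(0.6270) = 51.17°.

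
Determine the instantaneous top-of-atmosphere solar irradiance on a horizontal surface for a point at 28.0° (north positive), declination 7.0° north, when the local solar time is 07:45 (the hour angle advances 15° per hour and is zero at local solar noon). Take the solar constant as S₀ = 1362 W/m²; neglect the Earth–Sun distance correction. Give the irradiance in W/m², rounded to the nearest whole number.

606 W/m²

Hour angle H = 15° × (7.75 − 12) = -63.75°.
cos θ_z = sin φ sin δ + cos φ cos δ cos H = (0.4695)(0.1219) + (0.8829)(0.9925)(0.4423) = 0.4448.
Top-of-atmosphere irradiance = S₀ cos θ_z = 1362 × 0.4448 = 605.82 W/m².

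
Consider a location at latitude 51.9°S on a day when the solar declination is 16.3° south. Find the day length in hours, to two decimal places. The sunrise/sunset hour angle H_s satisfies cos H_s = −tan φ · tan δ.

14.92 hours

cos H_s = −tan(-51.9°) · tan(-16.3°) = -0.3729, so H_s = arccos(-0.3729) = 111.89°.
Day length = 2 H_s / 15° h⁻¹ = 223.78° / 15 = 14.919 h.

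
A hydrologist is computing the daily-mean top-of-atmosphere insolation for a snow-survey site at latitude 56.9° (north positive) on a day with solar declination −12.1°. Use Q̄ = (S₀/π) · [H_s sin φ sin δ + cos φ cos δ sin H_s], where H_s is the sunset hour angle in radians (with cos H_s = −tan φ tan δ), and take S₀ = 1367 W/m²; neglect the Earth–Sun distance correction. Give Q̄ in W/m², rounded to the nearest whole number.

125 W/m²

cos H_s = −tan(56.9°) · tan(-12.1°) = 0.3289, so H_s = arccos(0.3289) = 70.80°. In radians, H_s = 1.2357.
H_s sin φ sin δ = 1.2357 × 0.8377 × -0.2096 = -0.2170.
cos φ cos δ sin H_s = 0.5461 × 0.9778 × 0.9444 = 0.5043.
Q̄ = (1367/π) × (-0.2170 + 0.5043) = 435.13 × 0.2873 = 125.01 W/m².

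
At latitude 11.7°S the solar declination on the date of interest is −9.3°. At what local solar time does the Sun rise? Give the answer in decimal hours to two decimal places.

5.87 h

−tan φ tan δ = −(-0.2071)(-0.1638) = -0.0339; H_s = arccos(-0.0339) = 91.94°.
Sunrise is at 12 − H_s/15 = 12 − 6.129 = 5.871 h local solar time.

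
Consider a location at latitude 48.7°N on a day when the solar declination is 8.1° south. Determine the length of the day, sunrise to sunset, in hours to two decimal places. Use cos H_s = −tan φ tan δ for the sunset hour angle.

10.76 hours

cos H_s = −tan(48.7°) · tan(-8.1°) = 0.1620, so H_s = arccos(0.1620) = 80.68°.
Day length = 2 H_s / 15° h⁻¹ = 161.36° / 15 = 10.757 h.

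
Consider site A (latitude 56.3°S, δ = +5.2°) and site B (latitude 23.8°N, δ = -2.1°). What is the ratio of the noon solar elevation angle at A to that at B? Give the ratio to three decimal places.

0.445

A: 90° − |-56.3 − (5.2)| = 28.50°.
B: 90° − |23.8 − (-2.1)| = 64.10°.
Ratio A/B = 28.5000 / 64.1000 = 0.4446.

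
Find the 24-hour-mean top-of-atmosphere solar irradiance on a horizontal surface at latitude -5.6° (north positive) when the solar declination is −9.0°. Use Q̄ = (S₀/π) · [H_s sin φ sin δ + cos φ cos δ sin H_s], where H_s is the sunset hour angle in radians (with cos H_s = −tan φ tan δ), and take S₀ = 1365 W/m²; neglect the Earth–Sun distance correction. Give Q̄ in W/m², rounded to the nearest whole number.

cos H_s = −tan(-5.6°) · tan(-9.0°) = -0.0155, so H_s = arccos(-0.0155) = 90.89°. In radians, H_s = 1.5863.
H_s sin φ sin δ = 1.5863 × -0.0976 × -0.1564 = 0.0242.
cos φ cos δ sin H_s = 0.9952 × 0.9877 × 0.9999 = 0.9829.
Q̄ = (1365/π) × (0.0242 + 0.9829) = 434.49 × 1.0071 = 437.57 W/m².

438 W/m²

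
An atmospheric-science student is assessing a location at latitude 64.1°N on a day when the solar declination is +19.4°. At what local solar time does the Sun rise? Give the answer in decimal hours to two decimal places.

2.90 h

−tan φ tan δ = −(2.0594)(0.3522) = -0.7253; H_s = arccos(-0.7253) = 136.49°.
Sunrise is at 12 − H_s/15 = 12 − 9.099 = 2.901 h local solar time.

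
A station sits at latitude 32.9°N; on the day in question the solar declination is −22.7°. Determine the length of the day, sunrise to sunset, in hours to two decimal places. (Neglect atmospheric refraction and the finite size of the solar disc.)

9.91 hours

−tan φ tan δ = −(0.6469)(-0.4183) = 0.2706; H_s = arccos(0.2706) = 74.30°.
Day length = 2 H_s / 15° h⁻¹ = 148.60° / 15 = 9.907 h.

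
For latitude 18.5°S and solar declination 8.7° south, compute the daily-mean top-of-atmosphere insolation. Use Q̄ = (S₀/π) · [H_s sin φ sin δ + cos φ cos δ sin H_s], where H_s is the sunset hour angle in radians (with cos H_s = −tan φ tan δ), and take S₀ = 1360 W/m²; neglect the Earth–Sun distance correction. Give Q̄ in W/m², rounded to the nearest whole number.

439 W/m²

cos H_s = −tan(-18.5°) · tan(-8.7°) = -0.0512, so H_s = arccos(-0.0512) = 92.93°. In radians, H_s = 1.6219.
H_s sin φ sin δ = 1.6219 × -0.3173 × -0.1513 = 0.0779.
cos φ cos δ sin H_s = 0.9483 × 0.9885 × 0.9987 = 0.9362.
Q̄ = (1360/π) × (0.0779 + 0.9362) = 432.90 × 1.0141 = 439.00 W/m².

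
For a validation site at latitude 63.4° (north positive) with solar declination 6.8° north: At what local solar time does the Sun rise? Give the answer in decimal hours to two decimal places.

The sunset hour angle satisfies cos H_s = −tan φ tan δ = -0.2381, giving H_s = 103.77°.
Sunrise is at 12 − H_s/15 = 12 − 6.918 = 5.082 h local solar time.

5.08 h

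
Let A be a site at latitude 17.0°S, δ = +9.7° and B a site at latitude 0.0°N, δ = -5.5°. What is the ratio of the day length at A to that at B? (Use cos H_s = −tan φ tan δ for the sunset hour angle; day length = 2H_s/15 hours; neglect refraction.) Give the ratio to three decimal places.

A: H_s = arccos(−tan -17.0° · tan 9.7°) = 87.00°, so 2H_s/15 = 11.6000 h.
B: H_s = arccos(−tan 0.0° · tan -5.5°) = 90.00°, so 2H_s/15 = 12.0000 h.
Ratio A/B = 11.6000 / 12.0000 = 0.9667.

0.967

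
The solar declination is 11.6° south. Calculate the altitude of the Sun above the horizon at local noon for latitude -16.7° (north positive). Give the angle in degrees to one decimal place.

84.9°

At local solar noon the hour angle is zero, so the elevation is 90° − |φ − δ| = 90° − |-16.7° − (-11.6°)| = 90° − 5.1° = 84.9°.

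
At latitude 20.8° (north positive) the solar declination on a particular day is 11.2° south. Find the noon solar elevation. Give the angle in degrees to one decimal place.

58.0°

At local solar noon the hour angle is zero, so the elevation is 90° − |φ − δ| = 90° − |20.8° − (-11.2°)| = 90° − 32.0° = 58.0°.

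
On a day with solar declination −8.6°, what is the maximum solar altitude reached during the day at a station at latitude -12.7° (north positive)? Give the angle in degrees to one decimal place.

At local solar noon the hour angle is zero, so the elevation is 90° − |φ − δ| = 90° − |-12.7° − (-8.6°)| = 90° − 4.1° = 85.9°.

85.9°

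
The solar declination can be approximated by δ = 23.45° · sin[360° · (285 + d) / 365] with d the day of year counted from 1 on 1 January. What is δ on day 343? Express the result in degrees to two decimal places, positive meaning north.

-23.05°

360 × (285 + 343) / 365 = 619.397°; sin(619.397°) = -0.9829.
δ = 23.45 × -0.9829 = -23.049° ≈ -23.05°.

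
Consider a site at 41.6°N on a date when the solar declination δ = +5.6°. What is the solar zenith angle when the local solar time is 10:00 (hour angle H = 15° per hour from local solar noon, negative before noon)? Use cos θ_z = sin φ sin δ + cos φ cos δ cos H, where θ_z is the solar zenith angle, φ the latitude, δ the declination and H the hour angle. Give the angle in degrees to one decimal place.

Hour angle H = 15° × (10 − 12) = -30.00°.
With φ = 41.6°, δ = 5.6°, H = -30.00°: sin φ sin δ = 0.0648, cos φ cos δ cos H = 0.6445, so cos θ_z = 0.7093.
θ_z = arccos(0.7093) = 44.82°.

44.8°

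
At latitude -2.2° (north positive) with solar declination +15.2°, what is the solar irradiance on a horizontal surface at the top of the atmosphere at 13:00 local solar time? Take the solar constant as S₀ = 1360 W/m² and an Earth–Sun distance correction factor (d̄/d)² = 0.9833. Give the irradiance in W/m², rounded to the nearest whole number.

Hour angle H = 15° × (13 − 12) = 15.00°.
With φ = -2.2°, δ = 15.2°, H = 15.00°: sin φ sin δ = -0.0101, cos φ cos δ cos H = 0.9314, so cos θ_z = 0.9213.
Top-of-atmosphere irradiance = S₀ (d̄/d)² cos θ_z = 1360 × 0.9833 × 0.9213 = 1232.04 W/m².

1232 W/m²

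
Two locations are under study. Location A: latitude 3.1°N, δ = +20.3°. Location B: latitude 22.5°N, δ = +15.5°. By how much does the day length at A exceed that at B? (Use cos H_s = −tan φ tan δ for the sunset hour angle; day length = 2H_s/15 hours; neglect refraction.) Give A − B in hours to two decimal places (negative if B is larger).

A: H_s = arccos(−tan 3.1° · tan 20.3°) = 91.15°, so 2H_s/15 = 12.1533 h.
B: H_s = arccos(−tan 22.5° · tan 15.5°) = 96.60°, so 2H_s/15 = 12.8800 h.
A − B = 12.1533 − 12.8800 = -0.7267 h.

-0.73 h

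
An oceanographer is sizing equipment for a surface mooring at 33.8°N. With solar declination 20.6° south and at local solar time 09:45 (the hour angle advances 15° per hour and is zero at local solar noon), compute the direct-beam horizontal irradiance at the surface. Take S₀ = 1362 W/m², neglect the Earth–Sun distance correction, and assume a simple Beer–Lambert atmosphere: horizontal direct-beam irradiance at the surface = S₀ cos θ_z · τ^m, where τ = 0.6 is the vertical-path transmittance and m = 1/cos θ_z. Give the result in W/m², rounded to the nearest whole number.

198 W/m²

Hour angle H = 15° × (9.75 − 12) = -33.75°.
With φ = 33.8°, δ = -20.6°, H = -33.75°: sin φ sin δ = -0.1957, cos φ cos δ cos H = 0.6468, so cos θ_z = 0.4511.
Air mass m = 1/cos θ_z = 1/0.4511 = 2.217; τ^m = 0.6^2.217 = 0.3222.
Surface direct beam = 1362 × 0.4511 × 0.3222 = 197.96 W/m².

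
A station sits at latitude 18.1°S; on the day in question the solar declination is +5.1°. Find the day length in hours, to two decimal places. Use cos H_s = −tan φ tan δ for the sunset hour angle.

11.78 hours

cos H_s = −tan(-18.1°) · tan(5.1°) = 0.0292, so H_s = arccos(0.0292) = 88.33°.
Day length = 2 H_s / 15° h⁻¹ = 176.66° / 15 = 11.777 h.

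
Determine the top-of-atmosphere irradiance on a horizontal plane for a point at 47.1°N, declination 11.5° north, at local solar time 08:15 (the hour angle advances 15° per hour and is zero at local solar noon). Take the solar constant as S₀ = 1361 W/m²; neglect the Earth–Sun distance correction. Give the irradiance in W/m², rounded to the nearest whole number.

Hour angle H = 15° × (8.25 − 12) = -56.25°.
cos θ_z = sin(47.1°) sin(11.5°) + cos(47.1°) cos(11.5°) cos(-56.25°) = 0.1460 + 0.3706 = 0.5166.
Top-of-atmosphere irradiance = S₀ cos θ_z = 1361 × 0.5166 = 703.09 W/m².

703 W/m²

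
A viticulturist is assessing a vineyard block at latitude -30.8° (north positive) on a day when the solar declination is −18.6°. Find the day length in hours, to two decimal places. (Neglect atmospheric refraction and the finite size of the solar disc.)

cos H_s = −tan(-30.8°) · tan(-18.6°) = -0.2006, so H_s = arccos(-0.2006) = 101.57°.
Day length = 2 H_s / 15° h⁻¹ = 203.14° / 15 = 13.543 h.

13.54 hours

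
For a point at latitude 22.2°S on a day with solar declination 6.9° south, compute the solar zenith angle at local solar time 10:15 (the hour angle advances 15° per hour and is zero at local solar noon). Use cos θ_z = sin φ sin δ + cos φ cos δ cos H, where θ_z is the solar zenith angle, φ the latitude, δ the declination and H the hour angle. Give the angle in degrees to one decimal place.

29.6°

Hour angle H = 15° × (10.25 − 12) = -26.25°.
cos θ_z = sin φ sin δ + cos φ cos δ cos H = (-0.3778)(-0.1201) + (0.9259)(0.9928)(0.8969) = 0.8698.
θ_z = arccos(0.8698) = 29.56°.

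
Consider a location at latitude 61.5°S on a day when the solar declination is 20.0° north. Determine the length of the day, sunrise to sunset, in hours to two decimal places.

−tan φ tan δ = −(-1.8418)(0.3640) = 0.6704; H_s = arccos(0.6704) = 47.90°.
Day length = 2 H_s / 15° h⁻¹ = 95.80° / 15 = 6.387 h.

6.39 hours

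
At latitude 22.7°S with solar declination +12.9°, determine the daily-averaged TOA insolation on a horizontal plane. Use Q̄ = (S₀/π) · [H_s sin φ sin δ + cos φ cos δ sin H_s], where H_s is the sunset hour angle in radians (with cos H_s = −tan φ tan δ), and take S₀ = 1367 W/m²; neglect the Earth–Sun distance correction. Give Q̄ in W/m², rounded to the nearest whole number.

334 W/m²

The sunset hour angle satisfies cos H_s = −tan φ tan δ = 0.0958, giving H_s = 84.50°. In radians, H_s = 1.4748.
H_s sin φ sin δ = 1.4748 × -0.3859 × 0.2233 = -0.1271.
cos φ cos δ sin H_s = 0.9225 × 0.9748 × 0.9954 = 0.8951.
Q̄ = (1367/π) × (-0.1271 + 0.8951) = 435.13 × 0.7680 = 334.18 W/m².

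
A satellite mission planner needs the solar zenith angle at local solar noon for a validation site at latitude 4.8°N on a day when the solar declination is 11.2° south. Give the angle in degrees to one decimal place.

16.0°

At local solar noon the hour angle is zero, so the zenith angle is |φ − δ| = |4.8° − (-11.2°)| = 16.0°.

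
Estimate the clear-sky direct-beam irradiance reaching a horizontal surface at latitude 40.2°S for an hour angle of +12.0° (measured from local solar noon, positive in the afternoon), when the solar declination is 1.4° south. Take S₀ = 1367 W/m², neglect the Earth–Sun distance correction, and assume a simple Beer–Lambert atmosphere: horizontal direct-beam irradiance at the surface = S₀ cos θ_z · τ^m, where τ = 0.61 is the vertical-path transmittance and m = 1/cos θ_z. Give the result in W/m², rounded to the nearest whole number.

cos θ_z = sin(-40.2°) sin(-1.4°) + cos(-40.2°) cos(-1.4°) cos(12.00°) = 0.0158 + 0.7469 = 0.7627.
Air mass m = 1/cos θ_z = 1/0.7627 = 1.311; τ^m = 0.61^1.311 = 0.5231.
Surface direct beam = 1367 × 0.7627 × 0.5231 = 545.39 W/m².

545 W/m²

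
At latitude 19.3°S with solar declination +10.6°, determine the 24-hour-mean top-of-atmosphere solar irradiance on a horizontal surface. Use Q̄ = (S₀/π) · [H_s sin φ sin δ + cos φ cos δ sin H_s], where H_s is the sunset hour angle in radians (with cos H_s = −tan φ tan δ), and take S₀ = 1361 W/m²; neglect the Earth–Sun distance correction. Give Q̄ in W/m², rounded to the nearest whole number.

361 W/m²

cos H_s = −tan(-19.3°) · tan(10.6°) = 0.0655, so H_s = arccos(0.0655) = 86.24°. In radians, H_s = 1.5052.
H_s sin φ sin δ = 1.5052 × -0.3305 × 0.1840 = -0.0915.
cos φ cos δ sin H_s = 0.9438 × 0.9829 × 0.9978 = 0.9256.
Q̄ = (1361/π) × (-0.0915 + 0.9256) = 433.22 × 0.8341 = 361.35 W/m².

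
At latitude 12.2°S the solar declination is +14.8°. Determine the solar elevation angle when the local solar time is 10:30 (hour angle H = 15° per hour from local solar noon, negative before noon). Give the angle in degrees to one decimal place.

Hour angle H = 15° × (10.5 − 12) = -22.50°.
With φ = -12.2°, δ = 14.8°, H = -22.50°: sin φ sin δ = -0.0540, cos φ cos δ cos H = 0.8731, so cos θ_z = 0.8191.
θ_z = arccos(0.8191) = 35.01°, so the elevation is 90° − 35.01° = 54.99°.

55.0°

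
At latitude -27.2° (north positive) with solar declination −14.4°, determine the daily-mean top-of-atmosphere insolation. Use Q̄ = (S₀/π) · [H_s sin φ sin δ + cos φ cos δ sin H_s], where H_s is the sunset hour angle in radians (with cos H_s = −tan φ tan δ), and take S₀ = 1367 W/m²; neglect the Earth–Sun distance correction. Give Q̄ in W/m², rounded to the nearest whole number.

456 W/m²

The sunset hour angle satisfies cos H_s = −tan φ tan δ = -0.1320, giving H_s = 97.59°. In radians, H_s = 1.7033.
H_s sin φ sin δ = 1.7033 × -0.4571 × -0.2487 = 0.1936.
cos φ cos δ sin H_s = 0.8894 × 0.9686 × 0.9912 = 0.8539.
Q̄ = (1367/π) × (0.1936 + 0.8539) = 435.13 × 1.0475 = 455.80 W/m².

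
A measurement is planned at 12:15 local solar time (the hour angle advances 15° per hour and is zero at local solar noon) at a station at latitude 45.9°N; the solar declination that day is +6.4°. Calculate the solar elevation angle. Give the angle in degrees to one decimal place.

Hour angle H = 15° × (12.25 − 12) = 3.75°.
cos θ_z = sin φ sin δ + cos φ cos δ cos H = (0.7181)(0.1115) + (0.6959)(0.9938)(0.9979) = 0.7702.
θ_z = arccos(0.7702) = 39.63°, so the elevation is 90° − 39.63° = 50.37°.

50.4°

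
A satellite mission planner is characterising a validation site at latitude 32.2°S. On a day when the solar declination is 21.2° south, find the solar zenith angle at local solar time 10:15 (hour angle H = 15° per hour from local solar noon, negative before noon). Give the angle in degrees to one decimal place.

25.8°

Hour angle H = 15° × (10.25 − 12) = -26.25°.
cos θ_z = sin(-32.2°) sin(-21.2°) + cos(-32.2°) cos(-21.2°) cos(-26.25°) = 0.1927 + 0.7076 = 0.9003.
θ_z = arccos(0.9003) = 25.80°.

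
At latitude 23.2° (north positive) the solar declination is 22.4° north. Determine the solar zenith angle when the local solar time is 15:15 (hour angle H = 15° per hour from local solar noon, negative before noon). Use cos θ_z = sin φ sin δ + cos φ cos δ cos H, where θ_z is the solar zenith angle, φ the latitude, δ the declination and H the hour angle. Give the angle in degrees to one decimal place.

44.7°

Hour angle H = 15° × (15.25 − 12) = 48.75°.
With φ = 23.2°, δ = 22.4°, H = 48.75°: sin φ sin δ = 0.1501, cos φ cos δ cos H = 0.5603, so cos θ_z = 0.7104.
θ_z = arccos(0.7104) = 44.73°.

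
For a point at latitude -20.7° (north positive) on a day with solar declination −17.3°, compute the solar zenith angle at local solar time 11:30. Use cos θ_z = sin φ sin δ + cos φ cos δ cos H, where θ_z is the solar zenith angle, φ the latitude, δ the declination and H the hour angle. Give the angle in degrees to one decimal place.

Hour angle H = 15° × (11.5 − 12) = -7.50°.
With φ = -20.7°, δ = -17.3°, H = -7.50°: sin φ sin δ = 0.1051, cos φ cos δ cos H = 0.8855, so cos θ_z = 0.9906.
θ_z = arccos(0.9906) = 7.86°.

7.9°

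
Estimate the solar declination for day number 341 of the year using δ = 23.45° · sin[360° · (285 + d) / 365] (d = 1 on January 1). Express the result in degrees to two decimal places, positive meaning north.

-22.89°

360 × (285 + 341) / 365 = 617.425°; sin(617.425°) = -0.9760.
δ = 23.45 × -0.9760 = -22.887° ≈ -22.89°.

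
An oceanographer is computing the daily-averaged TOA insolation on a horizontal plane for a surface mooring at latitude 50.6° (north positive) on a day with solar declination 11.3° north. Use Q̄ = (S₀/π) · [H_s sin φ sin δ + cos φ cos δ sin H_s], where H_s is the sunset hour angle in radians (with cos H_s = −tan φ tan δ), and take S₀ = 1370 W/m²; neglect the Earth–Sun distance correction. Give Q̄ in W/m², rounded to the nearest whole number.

383 W/m²

cos H_s = −tan(50.6°) · tan(11.3°) = -0.2433, so H_s = arccos(-0.2433) = 104.08°. In radians, H_s = 1.8165.
H_s sin φ sin δ = 1.8165 × 0.7727 × 0.1959 = 0.2750.
cos φ cos δ sin H_s = 0.6347 × 0.9806 × 0.9700 = 0.6037.
Q̄ = (1370/π) × (0.2750 + 0.6037) = 436.08 × 0.8787 = 383.18 W/m².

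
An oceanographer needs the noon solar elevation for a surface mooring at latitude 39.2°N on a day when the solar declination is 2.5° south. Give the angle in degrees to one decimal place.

At local solar noon the hour angle is zero, so the elevation is 90° − |φ − δ| = 90° − |39.2° − (-2.5°)| = 90° − 41.7° = 48.3°.

48.3°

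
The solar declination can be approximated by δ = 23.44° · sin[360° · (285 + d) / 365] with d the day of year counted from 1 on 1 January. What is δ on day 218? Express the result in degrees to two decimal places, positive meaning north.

360 × (285 + 218) / 365 = 496.110°; sin(496.110°) = 0.6933.
δ = 23.44 × 0.6933 = 16.251° ≈ +16.25°.

+16.25°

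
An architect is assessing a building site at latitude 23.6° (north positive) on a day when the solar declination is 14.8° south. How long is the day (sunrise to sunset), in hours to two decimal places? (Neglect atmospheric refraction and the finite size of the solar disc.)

cos H_s = −tan(23.6°) · tan(-14.8°) = 0.1154, so H_s = arccos(0.1154) = 83.37°.
Day length = 2 H_s / 15° h⁻¹ = 166.74° / 15 = 11.116 h.

11.12 hours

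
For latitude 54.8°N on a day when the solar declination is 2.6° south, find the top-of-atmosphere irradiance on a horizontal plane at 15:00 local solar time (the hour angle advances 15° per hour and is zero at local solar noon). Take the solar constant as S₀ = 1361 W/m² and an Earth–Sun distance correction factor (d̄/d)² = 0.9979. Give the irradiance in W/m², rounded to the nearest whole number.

Hour angle H = 15° × (15 − 12) = 45.00°.
cos θ_z = sin(54.8°) sin(-2.6°) + cos(54.8°) cos(-2.6°) cos(45.00°) = -0.0371 + 0.4072 = 0.3701.
Top-of-atmosphere irradiance = S₀ (d̄/d)² cos θ_z = 1361 × 0.9979 × 0.3701 = 502.65 W/m².

503 W/m²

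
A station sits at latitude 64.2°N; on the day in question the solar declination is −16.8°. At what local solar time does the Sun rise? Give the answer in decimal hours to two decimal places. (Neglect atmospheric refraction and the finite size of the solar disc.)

The sunset hour angle satisfies cos H_s = −tan φ tan δ = 0.6245, giving H_s = 51.35°.
Sunrise is at 12 − H_s/15 = 12 − 3.423 = 8.577 h local solar time.

8.58 h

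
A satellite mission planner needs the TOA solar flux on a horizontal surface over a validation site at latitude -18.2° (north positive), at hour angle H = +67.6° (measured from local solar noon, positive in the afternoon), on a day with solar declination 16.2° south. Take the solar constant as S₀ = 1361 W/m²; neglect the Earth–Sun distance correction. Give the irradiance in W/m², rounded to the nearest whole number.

cos θ_z = sin φ sin δ + cos φ cos δ cos H = (-0.3123)(-0.2790) + (0.9500)(0.9603)(0.3811) = 0.4348.
Top-of-atmosphere irradiance = S₀ cos θ_z = 1361 × 0.4348 = 591.76 W/m².

592 W/m²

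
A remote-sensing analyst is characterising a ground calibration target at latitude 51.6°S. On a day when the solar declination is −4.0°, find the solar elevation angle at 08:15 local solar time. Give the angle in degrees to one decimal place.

23.5°

Hour angle H = 15° × (8.25 − 12) = -56.25°.
cos θ_z = sin φ sin δ + cos φ cos δ cos H = (-0.7837)(-0.0698) + (0.6211)(0.9976)(0.5556) = 0.3990.
θ_z = arccos(0.3990) = 66.48°, so the elevation is 90° − 66.48° = 23.52°.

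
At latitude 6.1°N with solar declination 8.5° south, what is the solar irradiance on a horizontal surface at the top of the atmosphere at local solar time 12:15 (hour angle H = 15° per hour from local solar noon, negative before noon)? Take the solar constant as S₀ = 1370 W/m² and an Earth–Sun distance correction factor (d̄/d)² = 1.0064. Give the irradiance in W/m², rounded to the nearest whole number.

1331 W/m²

Hour angle H = 15° × (12.25 − 12) = 3.75°.
cos θ_z = sin(6.1°) sin(-8.5°) + cos(6.1°) cos(-8.5°) cos(3.75°) = -0.0157 + 0.9813 = 0.9656.
Top-of-atmosphere irradiance = S₀ (d̄/d)² cos θ_z = 1370 × 1.0064 × 0.9656 = 1331.34 W/m².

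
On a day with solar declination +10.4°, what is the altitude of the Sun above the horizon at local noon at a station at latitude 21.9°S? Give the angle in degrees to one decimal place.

At local solar noon the hour angle is zero, so the elevation is 90° − |φ − δ| = 90° − |-21.9° − (10.4°)| = 90° − 32.3° = 57.7°.

57.7°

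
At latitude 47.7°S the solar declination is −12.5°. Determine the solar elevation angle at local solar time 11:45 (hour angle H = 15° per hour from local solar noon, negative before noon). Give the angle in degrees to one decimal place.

54.7°

Hour angle H = 15° × (11.75 − 12) = -3.75°.
cos θ_z = sin(-47.7°) sin(-12.5°) + cos(-47.7°) cos(-12.5°) cos(-3.75°) = 0.1601 + 0.6557 = 0.8158.
θ_z = arccos(0.8158) = 35.33°, so the elevation is 90° − 35.33° = 54.67°.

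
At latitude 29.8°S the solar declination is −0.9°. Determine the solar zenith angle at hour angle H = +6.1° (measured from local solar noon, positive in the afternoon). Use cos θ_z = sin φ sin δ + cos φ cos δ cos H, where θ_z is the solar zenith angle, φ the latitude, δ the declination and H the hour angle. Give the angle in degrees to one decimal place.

29.5°

With φ = -29.8°, δ = -0.9°, H = 6.10°: sin φ sin δ = 0.0078, cos φ cos δ cos H = 0.8627, so cos θ_z = 0.8705.
θ_z = arccos(0.8705) = 29.48°.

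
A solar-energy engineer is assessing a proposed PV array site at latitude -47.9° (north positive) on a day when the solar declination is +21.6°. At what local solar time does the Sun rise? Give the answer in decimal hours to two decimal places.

7.73 h

The sunset hour angle satisfies cos H_s = −tan φ tan δ = 0.4382, giving H_s = 64.01°.
Sunrise is at 12 − H_s/15 = 12 − 4.267 = 7.733 h local solar time.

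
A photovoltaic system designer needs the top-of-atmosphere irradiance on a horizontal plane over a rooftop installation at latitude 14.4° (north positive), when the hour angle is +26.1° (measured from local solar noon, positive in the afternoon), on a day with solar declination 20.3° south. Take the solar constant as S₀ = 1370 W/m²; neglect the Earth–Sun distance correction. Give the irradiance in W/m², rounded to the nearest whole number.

999 W/m²

cos θ_z = sin φ sin δ + cos φ cos δ cos H = (0.2487)(-0.3469) + (0.9686)(0.9379)(0.8980) = 0.7295.
Top-of-atmosphere irradiance = S₀ cos θ_z = 1370 × 0.7295 = 999.42 W/m².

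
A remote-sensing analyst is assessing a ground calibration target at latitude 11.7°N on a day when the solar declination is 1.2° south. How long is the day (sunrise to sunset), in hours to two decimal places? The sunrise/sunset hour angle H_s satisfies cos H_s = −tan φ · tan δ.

11.97 hours

cos H_s = −tan(11.7°) · tan(-1.2°) = 0.0043, so H_s = arccos(0.0043) = 89.75°.
Day length = 2 H_s / 15° h⁻¹ = 179.50° / 15 = 11.967 h.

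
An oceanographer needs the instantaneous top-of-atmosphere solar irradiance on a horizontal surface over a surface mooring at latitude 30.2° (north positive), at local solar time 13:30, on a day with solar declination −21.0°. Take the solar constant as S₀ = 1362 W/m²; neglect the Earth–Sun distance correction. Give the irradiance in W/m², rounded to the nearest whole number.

Hour angle H = 15° × (13.5 − 12) = 22.50°.
With φ = 30.2°, δ = -21.0°, H = 22.50°: sin φ sin δ = -0.1803, cos φ cos δ cos H = 0.7455, so cos θ_z = 0.5652.
Top-of-atmosphere irradiance = S₀ cos θ_z = 1362 × 0.5652 = 769.80 W/m².

770 W/m²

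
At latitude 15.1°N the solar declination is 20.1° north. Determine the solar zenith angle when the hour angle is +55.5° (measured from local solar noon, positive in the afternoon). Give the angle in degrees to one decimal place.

cos θ_z = sin(15.1°) sin(20.1°) + cos(15.1°) cos(20.1°) cos(55.50°) = 0.0895 + 0.5135 = 0.6030.
θ_z = arccos(0.6030) = 52.91°.

52.9°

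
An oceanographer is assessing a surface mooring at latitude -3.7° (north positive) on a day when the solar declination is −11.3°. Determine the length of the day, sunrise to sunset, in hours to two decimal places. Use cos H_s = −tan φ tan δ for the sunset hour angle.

cos H_s = −tan(-3.7°) · tan(-11.3°) = -0.0129, so H_s = arccos(-0.0129) = 90.74°.
Day length = 2 H_s / 15° h⁻¹ = 181.48° / 15 = 12.099 h.

12.10 hours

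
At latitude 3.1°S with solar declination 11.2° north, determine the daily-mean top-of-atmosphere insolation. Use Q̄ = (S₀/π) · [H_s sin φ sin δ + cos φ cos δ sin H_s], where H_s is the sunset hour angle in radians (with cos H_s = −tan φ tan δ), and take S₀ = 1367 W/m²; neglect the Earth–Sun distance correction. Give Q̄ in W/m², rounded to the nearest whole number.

419 W/m²

−tan φ tan δ = −(-0.0542)(0.1980) = 0.0107; H_s = arccos(0.0107) = 89.39°. In radians, H_s = 1.5601.
H_s sin φ sin δ = 1.5601 × -0.0541 × 0.1942 = -0.0164.
cos φ cos δ sin H_s = 0.9985 × 0.9810 × 0.9999 = 0.9794.
Q̄ = (1367/π) × (-0.0164 + 0.9794) = 435.13 × 0.9630 = 419.03 W/m².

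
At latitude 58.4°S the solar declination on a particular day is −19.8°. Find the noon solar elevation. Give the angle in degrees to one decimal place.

At local solar noon the hour angle is zero, so the elevation is 90° − |φ − δ| = 90° − |-58.4° − (-19.8°)| = 90° − 38.6° = 51.4°.

51.4°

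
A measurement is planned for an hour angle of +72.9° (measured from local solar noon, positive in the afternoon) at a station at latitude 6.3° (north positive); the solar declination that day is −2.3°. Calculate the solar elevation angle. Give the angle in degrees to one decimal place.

With φ = 6.3°, δ = -2.3°, H = 72.90°: sin φ sin δ = -0.0044, cos φ cos δ cos H = 0.2920, so cos θ_z = 0.2876.
θ_z = arccos(0.2876) = 73.29°, so the elevation is 90° − 73.29° = 16.71°.

16.7°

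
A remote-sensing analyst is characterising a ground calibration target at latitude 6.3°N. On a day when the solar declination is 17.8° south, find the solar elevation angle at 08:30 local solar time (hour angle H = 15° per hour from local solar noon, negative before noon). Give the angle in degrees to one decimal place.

Hour angle H = 15° × (8.5 − 12) = -52.50°.
cos θ_z = sin(6.3°) sin(-17.8°) + cos(6.3°) cos(-17.8°) cos(-52.50°) = -0.0335 + 0.5761 = 0.5426.
θ_z = arccos(0.5426) = 57.14°, so the elevation is 90° − 57.14° = 32.86°.

32.9°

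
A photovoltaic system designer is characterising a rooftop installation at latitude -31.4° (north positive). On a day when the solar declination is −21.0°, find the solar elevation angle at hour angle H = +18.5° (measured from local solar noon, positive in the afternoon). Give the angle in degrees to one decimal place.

70.5°

cos θ_z = sin(-31.4°) sin(-21.0°) + cos(-31.4°) cos(-21.0°) cos(18.50°) = 0.1867 + 0.7557 = 0.9424.
θ_z = arccos(0.9424) = 19.54°, so the elevation is 90° − 19.54° = 70.46°.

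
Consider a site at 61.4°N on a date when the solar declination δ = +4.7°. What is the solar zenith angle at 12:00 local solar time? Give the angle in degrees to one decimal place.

56.7°

Hour angle H = 15° × (12 − 12) = 0.00°.
With φ = 61.4°, δ = 4.7°, H = 0.00°: sin φ sin δ = 0.0719, cos φ cos δ cos H = 0.4771, so cos θ_z = 0.5490.
θ_z = arccos(0.5490) = 56.70°.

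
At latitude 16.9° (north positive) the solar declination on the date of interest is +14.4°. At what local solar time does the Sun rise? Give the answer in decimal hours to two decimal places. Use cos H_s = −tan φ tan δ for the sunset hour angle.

5.70 h

cos H_s = −tan(16.9°) · tan(14.4°) = -0.0780, so H_s = arccos(-0.0780) = 94.47°.
Sunrise is at 12 − H_s/15 = 12 − 6.298 = 5.702 h local solar time.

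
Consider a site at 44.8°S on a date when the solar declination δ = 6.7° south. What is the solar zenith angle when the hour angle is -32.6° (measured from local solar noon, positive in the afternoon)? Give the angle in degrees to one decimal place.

With φ = -44.8°, δ = -6.7°, H = -32.60°: sin φ sin δ = 0.0822, cos φ cos δ cos H = 0.5937, so cos θ_z = 0.6759.
θ_z = arccos(0.6759) = 47.48°.

47.5°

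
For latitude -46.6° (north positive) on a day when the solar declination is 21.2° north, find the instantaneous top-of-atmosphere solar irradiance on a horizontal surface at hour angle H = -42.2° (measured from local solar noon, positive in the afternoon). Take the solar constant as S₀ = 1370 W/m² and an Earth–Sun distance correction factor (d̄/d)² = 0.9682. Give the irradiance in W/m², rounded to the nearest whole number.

cos θ_z = sin(-46.6°) sin(21.2°) + cos(-46.6°) cos(21.2°) cos(-42.20°) = -0.2627 + 0.4746 = 0.2119.
Top-of-atmosphere irradiance = S₀ (d̄/d)² cos θ_z = 1370 × 0.9682 × 0.2119 = 281.07 W/m².

281 W/m²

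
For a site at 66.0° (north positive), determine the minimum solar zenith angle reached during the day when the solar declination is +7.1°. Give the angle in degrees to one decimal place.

At local solar noon the hour angle is zero, so the zenith angle is |φ − δ| = |66.0° − (7.1°)| = 58.9°.

58.9°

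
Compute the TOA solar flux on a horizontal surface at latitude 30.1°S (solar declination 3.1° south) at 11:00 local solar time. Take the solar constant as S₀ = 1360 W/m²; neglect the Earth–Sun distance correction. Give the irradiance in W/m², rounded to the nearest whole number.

Hour angle H = 15° × (11 − 12) = -15.00°.
cos θ_z = sin φ sin δ + cos φ cos δ cos H = (-0.5015)(-0.0541) + (0.8652)(0.9985)(0.9659) = 0.8616.
Top-of-atmosphere irradiance = S₀ cos θ_z = 1360 × 0.8616 = 1171.78 W/m².

1172 W/m²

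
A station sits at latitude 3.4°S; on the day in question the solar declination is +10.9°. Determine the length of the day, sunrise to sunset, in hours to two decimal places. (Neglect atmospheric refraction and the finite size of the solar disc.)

cos H_s = −tan(-3.4°) · tan(10.9°) = 0.0114, so H_s = arccos(0.0114) = 89.35°.
Day length = 2 H_s / 15° h⁻¹ = 178.70° / 15 = 11.913 h.

11.91 hours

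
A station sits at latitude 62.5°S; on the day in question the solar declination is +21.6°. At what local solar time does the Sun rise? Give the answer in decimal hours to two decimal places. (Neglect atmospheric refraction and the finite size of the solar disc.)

9.30 h

cos H_s = −tan(-62.5°) · tan(21.6°) = 0.7606, so H_s = arccos(0.7606) = 40.48°.
Sunrise is at 12 − H_s/15 = 12 − 2.699 = 9.301 h local solar time.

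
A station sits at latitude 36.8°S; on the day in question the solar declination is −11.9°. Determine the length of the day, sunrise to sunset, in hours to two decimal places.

13.21 hours

The sunset hour angle satisfies cos H_s = −tan φ tan δ = -0.1576, giving H_s = 99.07°.
Day length = 2 H_s / 15° h⁻¹ = 198.14° / 15 = 13.209 h.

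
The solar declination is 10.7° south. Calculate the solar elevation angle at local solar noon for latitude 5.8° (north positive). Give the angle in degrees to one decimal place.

At local solar noon the hour angle is zero, so the elevation is 90° − |φ − δ| = 90° − |5.8° − (-10.7°)| = 90° − 16.5° = 73.5°.

73.5°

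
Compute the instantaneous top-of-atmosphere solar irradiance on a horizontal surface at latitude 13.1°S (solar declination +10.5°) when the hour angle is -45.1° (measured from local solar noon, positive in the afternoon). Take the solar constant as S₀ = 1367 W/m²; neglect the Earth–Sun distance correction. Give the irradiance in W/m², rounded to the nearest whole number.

868 W/m²

cos θ_z = sin(-13.1°) sin(10.5°) + cos(-13.1°) cos(10.5°) cos(-45.10°) = -0.0413 + 0.6760 = 0.6347.
Top-of-atmosphere irradiance = S₀ cos θ_z = 1367 × 0.6347 = 867.63 W/m².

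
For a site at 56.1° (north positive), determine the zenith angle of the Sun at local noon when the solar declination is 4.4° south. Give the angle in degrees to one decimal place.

At local solar noon the hour angle is zero, so the zenith angle is |φ − δ| = |56.1° − (-4.4°)| = 60.5°.

60.5°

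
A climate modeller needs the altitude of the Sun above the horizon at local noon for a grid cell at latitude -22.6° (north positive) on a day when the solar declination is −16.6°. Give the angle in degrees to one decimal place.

84.0°

At local solar noon the hour angle is zero, so the elevation is 90° − |φ − δ| = 90° − |-22.6° − (-16.6°)| = 90° − 6.0° = 84.0°.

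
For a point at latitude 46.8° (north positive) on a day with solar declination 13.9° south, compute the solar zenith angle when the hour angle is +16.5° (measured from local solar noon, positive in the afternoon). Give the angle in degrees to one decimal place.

62.5°

cos θ_z = sin(46.8°) sin(-13.9°) + cos(46.8°) cos(-13.9°) cos(16.50°) = -0.1751 + 0.6371 = 0.4620.
θ_z = arccos(0.4620) = 62.48°.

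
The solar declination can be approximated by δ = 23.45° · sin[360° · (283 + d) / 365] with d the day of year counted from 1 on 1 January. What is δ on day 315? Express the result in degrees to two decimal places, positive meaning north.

360 × (283 + 315) / 365 = 589.808°; sin(589.808°) = -0.7639.
δ = 23.45 × -0.7639 = -17.913° ≈ -17.91°.

-17.91°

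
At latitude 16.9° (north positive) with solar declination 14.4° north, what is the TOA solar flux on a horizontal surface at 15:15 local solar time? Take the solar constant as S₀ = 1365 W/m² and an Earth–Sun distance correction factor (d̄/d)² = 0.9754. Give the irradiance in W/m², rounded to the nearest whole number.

Hour angle H = 15° × (15.25 − 12) = 48.75°.
cos θ_z = sin φ sin δ + cos φ cos δ cos H = (0.2907)(0.2487) + (0.9568)(0.9686)(0.6593) = 0.6833.
Top-of-atmosphere irradiance = S₀ (d̄/d)² cos θ_z = 1365 × 0.9754 × 0.6833 = 909.76 W/m².

910 W/m²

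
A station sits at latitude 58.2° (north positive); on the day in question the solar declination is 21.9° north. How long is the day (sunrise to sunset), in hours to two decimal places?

17.39 hours

The sunset hour angle satisfies cos H_s = −tan φ tan δ = -0.6484, giving H_s = 130.42°.
Day length = 2 H_s / 15° h⁻¹ = 260.84° / 15 = 17.389 h.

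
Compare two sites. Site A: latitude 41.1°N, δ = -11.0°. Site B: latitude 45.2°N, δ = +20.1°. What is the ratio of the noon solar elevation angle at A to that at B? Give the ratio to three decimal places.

A: 90° − |41.1 − (-11.0)| = 37.90°.
B: 90° − |45.2 − (20.1)| = 64.90°.
Ratio A/B = 37.9000 / 64.9000 = 0.5840.

0.584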